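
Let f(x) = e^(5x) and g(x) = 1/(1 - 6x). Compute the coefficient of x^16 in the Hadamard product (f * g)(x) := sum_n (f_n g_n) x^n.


Expanding: f_k = 5^k/k! (from e^(5x)) and g_k = 6^k (from 1/(1 - 6x)). So the Hadamard coefficient (f * g)_k = 5^k 6^k / k! = (30)^k / k!.
For k = 16: 30^16/16! = 430467210000000000000000/20922789888000 = 144162597656250/7007.

144162597656250/7007


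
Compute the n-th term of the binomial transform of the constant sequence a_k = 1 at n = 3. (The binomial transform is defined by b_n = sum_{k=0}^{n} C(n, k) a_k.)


With a_k = 1 for all k, b_n = sum_{k=0}^{n} C(n, k) = 2^n by the binomial theorem.
For n = 3: 2^3 = 8.

8


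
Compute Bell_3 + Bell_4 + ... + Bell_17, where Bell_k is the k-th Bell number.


Recall Bell_k counts set partitions of a k-set (with Bell_0 = 1 by convention).
Bell_3 through Bell_17: 5, 15, 52, 203, 877, 4140, 21147, 115975, 678570, 4213597, 27644437, 190899322, 1382958545, 10480142147, 82864869804
Sum = 5 + 15 + 52 + 203 + 877 + 4140 + 21147 + 115975 + 678570 + 4213597 + 27644437 + 190899322 + 1382958545 + 10480142147 + 82864869804 = 94951548836.

94951548836


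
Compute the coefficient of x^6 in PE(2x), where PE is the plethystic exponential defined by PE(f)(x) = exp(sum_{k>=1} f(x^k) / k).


With f(x) = 2x, the exponent is sum_{k>=1} 2 x^k / k = 2 * (-ln(1 - x)). Exponentiating:
PE(2x) = exp(-2 ln(1 - x)) = 1/(1 - x)^2.
By the negative binomial expansion, [x^n] 1/(1 - x)^2 = C(n + 1, 1).
For n = 6: C(7, 1) = 7.

7


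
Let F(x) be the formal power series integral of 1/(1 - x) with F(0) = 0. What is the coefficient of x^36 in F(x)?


1/(1 - x) = sum_{k>=0} x^k. Integrating termwise and using F(0) = 0 gives
F(x) = sum_{k>=0} x^(k+1) / (k+1) = sum_{m>=1} x^m / m = -ln(1 - x).
So the coefficient of x^36 is 1/36 = 1/36.

1/36


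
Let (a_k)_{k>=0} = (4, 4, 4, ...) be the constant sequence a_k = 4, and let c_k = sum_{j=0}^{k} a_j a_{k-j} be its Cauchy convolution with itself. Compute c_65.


Since a_j = 4 for all j >= 0, the convolution sum becomes
c_k = sum_{j=0}^{k} 4 * 4 = 16 * (k + 1).
Equivalently, the generating function of (a_k) is 4/(1 - x) and its square is 16/(1 - x)^2 = sum_{k>=0} 16(k + 1) x^k.
For k = 65: 16 * 66 = 1056.

1056


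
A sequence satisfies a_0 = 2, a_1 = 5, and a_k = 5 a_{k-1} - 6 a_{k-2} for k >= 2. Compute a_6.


The characteristic equation is t^2 - 5 t + 6 = 0, with roots r_1 = 3 and r_2 = 2 (so c_1 = r_1 + r_2, c_2 = -r_1 r_2 as required).
One can use the closed form a_n = A r_1^n + B r_2^n, but direct iteration is more reliable:
a_0 = 2, a_1 = 5, a_2 = 13, a_3 = 35, a_4 = 97, a_5 = 275, a_6 = 793.
So a_6 = 793.

793


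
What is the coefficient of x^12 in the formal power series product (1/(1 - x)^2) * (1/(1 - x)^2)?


Combine the factors: (1/(1 - x)^2) * (1/(1 - x)^2) = 1/(1 - x)^4.
Then use 1/(1 - x)^r = sum_{k>=0} C(k + r - 1, r - 1) x^k with r = 4 and k = 12:
C(15, 3) = 455.

455


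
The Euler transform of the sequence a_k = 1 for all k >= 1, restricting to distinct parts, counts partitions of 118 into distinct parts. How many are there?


Partitions of 118 into distinct parts can be computed via generating function.
Product (1+x)(1+x^2)(1+x^3)...
The coefficient of x^118 = 1881578

1881578


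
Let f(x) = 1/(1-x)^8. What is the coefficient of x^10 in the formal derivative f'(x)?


Differentiate: d/dx [ 1/(1-x)^r ] = r / (1-x)^(r+1).
Here r = 8, so f'(x) = 8 / (1-x)^9.
The expansion of 1/(1-x)^(r+1) has coefficient of x^n equal to C(n+r, r).
So the coefficient of x^10 in f'(x) is
8 * C(18, 8) = 8 * 43758 = 350064

350064


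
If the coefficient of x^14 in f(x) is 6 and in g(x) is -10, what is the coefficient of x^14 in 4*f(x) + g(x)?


Scalar multiplication scales coefficients: 4 * 6 = 24.
Then add the g coefficient: 24 + -10
= 14

14


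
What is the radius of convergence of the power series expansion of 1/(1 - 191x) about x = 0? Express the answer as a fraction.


Expanding 1/(1 - 191x) = sum_{k>=0} 191^k x^k, the series converges when |191x| < 1, i.e., |x| < 1/191.
So the radius of convergence is 1/191 = 1/191.

1/191


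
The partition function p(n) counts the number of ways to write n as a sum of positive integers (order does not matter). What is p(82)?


Using the generating function prod_{k>=1} 1/(1-x^k), we compute p(82).
By dynamic programming over parts 1 through 82:
p(82) = 20506255

20506255


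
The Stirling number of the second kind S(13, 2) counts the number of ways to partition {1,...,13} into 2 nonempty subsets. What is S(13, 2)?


Using the explicit formula S(n,k) = (1/k!) sum_{j=0}^{k} (-1)^(k-j) C(k,j) j^n:
S(13, 2) = 4095
Equivalently, S(n,k) is n! times the coefficient of x^n in the EGF (e^x - 1)^k / k!.

4095


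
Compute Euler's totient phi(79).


phi(n) counts integers in [1, n] coprime to n. Using the multiplicative formula phi(n) = n * prod_{p | n} (1 - 1/p):
79 = 79, so
phi(79) = 79 * (1 - 1/79) = 78.

78


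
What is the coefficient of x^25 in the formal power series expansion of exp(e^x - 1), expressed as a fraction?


exp(e^x - 1) is the exponential generating function for the Bell numbers Bell_k: exp(e^x - 1) = sum_{k>=0} Bell_k x^k / k!.
So the coefficient of x^25 in exp(e^x - 1) is Bell_25 / 25!.
Computing: Bell_25 = 4638590332229999353 and 25! = 15511210043330985984000000, giving
4638590332229999353/15511210043330985984000000 = 356814640940769181/1193170003333152768000000.

356814640940769181/1193170003333152768000000


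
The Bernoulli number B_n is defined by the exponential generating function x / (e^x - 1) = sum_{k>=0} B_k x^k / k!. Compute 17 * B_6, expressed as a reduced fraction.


Bernoulli numbers can also be computed recursively via B_0 = 1 and sum_{j=0}^{m} C(m+1, j) B_j = 0 for m >= 1. Odd-index Bernoulli numbers vanish for k >= 3.
Computing B_6 = 1/42, so 17 * B_6 = 17 * 1/42 = 17/42.

17/42


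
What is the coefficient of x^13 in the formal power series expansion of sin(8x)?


The Maclaurin series is sin(t) = sum_{k>=0} (-1)^k t^(2k+1) / (2k+1)!, so substituting t = 8x, only odd powers of x are nonzero, with coefficient of x^(2k+1) equal to (-1)^k 8^(2k+1) / (2k+1)!.
Write 13 = 2*6 + 1, giving the coefficient (-1)^6 * 8^13 / 13! = 549755813888/6227020800 = 536870912/6081075.

536870912/6081075


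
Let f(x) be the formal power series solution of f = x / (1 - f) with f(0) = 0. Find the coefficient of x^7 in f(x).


Apply Lagrange inversion: f = x * phi(f) with phi(t) = 1/(1 - t), so
[x^n] f = (1/n) [t^(n-1)] phi(t)^n = (1/n) [t^(n-1)] (1 - t)^(-n) = (1/n) C(2n - 2, n - 1) = C_{n-1}.
For n = 7: C_6 = C(12, 6) / 7 = 924/7 = 132 = 132.

132


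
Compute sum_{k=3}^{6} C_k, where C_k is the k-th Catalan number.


C_3 through C_6: 5, 14, 42, 132
Sum = 5 + 14 + 42 + 132
= 193

193


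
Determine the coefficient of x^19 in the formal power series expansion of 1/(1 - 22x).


The geometric series identity gives 1/(1 - c x) = sum_{k>=0} c^k x^k, so the coefficient of x^k is c^k.
Here c = 22 and k = 19.
Computing: 22^19 = 32064977213018365645815808

32064977213018365645815808


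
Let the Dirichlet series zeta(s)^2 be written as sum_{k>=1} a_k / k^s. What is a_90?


The Dirichlet convolution of the constant function 1 with itself gives (1 * 1)(k) = sum_{d | k} 1 = d(k), the number of positive divisors of k.
Since zeta(s) = sum_{k>=1} 1/k^s, we have zeta(s)^2 = sum_{k>=1} d(k)/k^s, so a_k = d(k).
For k = 90: the divisors are 1, 2, 3, 5, 6, 9, 10, 15, 18, 30, 45, 90.
Count = 12.

12


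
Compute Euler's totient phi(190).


phi(n) counts integers in [1, n] coprime to n. Using the multiplicative formula phi(n) = n * prod_{p | n} (1 - 1/p):
190 = 2 * 5 * 19, so
phi(190) = 190 * (1 - 1/2) * (1 - 1/5) * (1 - 1/19) = 72.

72


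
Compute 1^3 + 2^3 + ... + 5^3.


This power sum has a closed form given by Faulhaber's formula
sum_{k=1}^{m} k^p = (1 / (p + 1)) * sum_{j=0}^{p} C(p + 1, j) B_j m^(p + 1 - j),
but for small m direct computation is fastest:
1 + 8 + 27 + 64 + 125 = 225.

225


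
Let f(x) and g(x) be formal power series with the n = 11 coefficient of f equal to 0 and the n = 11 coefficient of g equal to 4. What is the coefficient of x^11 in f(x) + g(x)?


Addition of formal power series is termwise.
The coefficient of x^11 in f + g = 0 + 4
= 4

4


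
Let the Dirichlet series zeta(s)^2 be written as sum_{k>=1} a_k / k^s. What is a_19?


The Dirichlet convolution of the constant function 1 with itself gives (1 * 1)(k) = sum_{d | k} 1 = d(k), the number of positive divisors of k.
Since zeta(s) = sum_{k>=1} 1/k^s, we have zeta(s)^2 = sum_{k>=1} d(k)/k^s, so a_k = d(k).
For k = 19: the divisors are 1, 19.
Count = 2.

2


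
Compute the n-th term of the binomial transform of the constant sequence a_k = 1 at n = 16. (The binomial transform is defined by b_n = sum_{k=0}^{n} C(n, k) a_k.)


With a_k = 1 for all k, b_n = sum_{k=0}^{n} C(n, k) = 2^n by the binomial theorem.
For n = 16: 2^16 = 65536.

65536


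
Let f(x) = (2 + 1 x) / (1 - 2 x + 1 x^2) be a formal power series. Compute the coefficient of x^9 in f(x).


Write f(x) = sum_{k>=0} a_k x^k. Multiplying both sides by 1 - 2 x + 1 x^2 gives
(1 - 2 x + 1 x^2) sum_{k>=0} a_k x^k = 2 + 1 x.
Matching coefficients:
 x^0: a_0 = 2
 x^1: a_1 - 2 a_0 = 1  =>  a_1 = 2*2 + 1 = 5
 x^k (k >= 2): a_k = 2 a_{k-1} - 1 a_{k-2}.
Iterating: a_2 = 8, a_3 = 11, a_4 = 14, a_5 = 17, a_6 = 20, a_7 = 23, a_8 = 26, a_9 = 29.
So the coefficient of x^9 is 29.

29


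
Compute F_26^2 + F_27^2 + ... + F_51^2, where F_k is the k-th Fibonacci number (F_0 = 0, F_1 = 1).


There is a standard identity sum_{k=0}^{N} F_k^2 = F_N * F_{N+1} (proved inductively from the telescoping relation F_k^2 = F_k F_{k+1} - F_{k-1} F_k). Then
sum_{k=26}^{51} F_k^2 = F_51 F_52 - F_25 F_26.
Computing: F_51 = 20365011074, F_52 = 32951280099, F_25 = 75025, F_26 = 121393.
Sum = 20365011074 * 32951280099 - 75025 * 121393 = 671053184109503306501.

671053184109503306501


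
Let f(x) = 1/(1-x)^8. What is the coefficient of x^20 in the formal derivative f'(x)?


Differentiate: d/dx [ 1/(1-x)^r ] = r / (1-x)^(r+1).
Here r = 8, so f'(x) = 8 / (1-x)^9.
The expansion of 1/(1-x)^(r+1) has coefficient of x^n equal to C(n+r, r).
So the coefficient of x^20 in f'(x) is
8 * C(28, 8) = 8 * 3108105 = 24864840

24864840


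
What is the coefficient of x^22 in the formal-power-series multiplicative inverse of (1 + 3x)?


The inverse is 1/(1 + 3x). Apply the geometric identity 1/(1 - y) = sum_{k>=0} y^k with y = -3x:
1/(1 + 3x) = sum_{k>=0} (-3)^k x^k.
So the coefficient of x^22 is (-3)^22 = 31381059609.

31381059609


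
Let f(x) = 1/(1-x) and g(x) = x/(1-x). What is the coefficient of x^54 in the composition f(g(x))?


First simplify the composition: f(g(x)) = 1/(1 - x/(1-x)) = (1-x)/((1-x) - x) = (1-x)/(1-2x).
Now extract the coefficient. Write (1-x)/(1-2x) = 1/(1-2x) - x/(1-2x).
The coefficient of x^n in 1/(1-2x) is 2^n, and in x/(1-2x) is 2^(n-1) (for n >= 1).
So the coefficient of x^54 is 2^54 - 2^53 = 18014398509481984 - 9007199254740992 = 9007199254740992.

9007199254740992


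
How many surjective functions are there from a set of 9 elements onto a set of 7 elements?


By inclusion-exclusion on which target elements are missed, the number of surjections from an n-set onto a k-set is
surj(n, k) = sum_{j=0}^{k} (-1)^j C(k, j) (k - j)^n.
Equivalently surj(n, k) = k! * S(n, k), where S(n, k) is the Stirling number of the second kind.
For n = 9, k = 7:
S(9, 7) = 462, so
surj = 7! * 462 = 5040 * 462 = 2328480.

2328480


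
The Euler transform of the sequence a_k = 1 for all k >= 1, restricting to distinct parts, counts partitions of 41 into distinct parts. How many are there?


Partitions of 41 into distinct parts can be computed via generating function.
Product (1+x)(1+x^2)(1+x^3)...
The coefficient of x^41 = 1260

1260


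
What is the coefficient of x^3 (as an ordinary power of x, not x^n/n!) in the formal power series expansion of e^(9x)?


The exponential series is e^y = sum_{k>=0} y^k / k!. Substituting y = 9x gives
e^(9x) = sum_{k>=0} 9^k x^k / k!.
So the coefficient of x^n is a^n/n! with a = 9, n = 3:
9^3 / 3! = 729/6 = 243/2

243/2


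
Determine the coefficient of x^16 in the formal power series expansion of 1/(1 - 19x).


The geometric series identity gives 1/(1 - c x) = sum_{k>=0} c^k x^k, so the coefficient of x^k is c^k.
Here c = 19 and k = 16.
Computing: 19^16 = 288441413567621167681

288441413567621167681


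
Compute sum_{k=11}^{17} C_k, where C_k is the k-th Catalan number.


C_11 through C_17: 58786, 208012, 742900, 2674440, 9694845, 35357670, 129644790
Sum = 58786 + 208012 + 742900 + 2674440 + 9694845 + 35357670 + 129644790
= 178381443

178381443


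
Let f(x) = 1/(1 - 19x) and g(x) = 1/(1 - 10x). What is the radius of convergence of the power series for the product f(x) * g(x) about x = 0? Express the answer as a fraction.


The radius of 1/(1 - 19x) is 1/19 (nearest singularity at x = 1/19), and the radius of 1/(1 - 10x) is 1/10.
The product f(x)*g(x) = 1/((1 - 19x)(1 - 10x)) has singularities at both 1/19 and 1/10, so its radius of convergence is the distance to the nearest one:
min(1/19, 1/10) = 1/19.

1/19


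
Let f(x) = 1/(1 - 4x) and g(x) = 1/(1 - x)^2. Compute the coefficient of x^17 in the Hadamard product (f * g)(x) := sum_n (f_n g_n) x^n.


f has coefficients f_k = 4^k. For g = 1/(1 - x)^2 the coefficient is g_k = C(k + 1, 1) = k + 1. The Hadamard coefficient is (f * g)_k = 4^k * (k + 1).
For k = 17: 4^17 * 18 = 17179869184 * 18 = 309237645312.

309237645312


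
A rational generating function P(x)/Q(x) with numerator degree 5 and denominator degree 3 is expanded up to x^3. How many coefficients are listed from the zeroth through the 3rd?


Expanding up to x^3 gives the coefficients for x^0, x^1, ..., x^3.
That is 3 + 1 = 4 coefficients in total.

4


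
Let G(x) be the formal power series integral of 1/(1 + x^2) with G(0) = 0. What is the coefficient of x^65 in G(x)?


1/(1 + x^2) = sum_{j>=0} (-1)^j x^(2j). Integrating termwise with G(0) = 0:
G(x) = sum_{j>=0} (-1)^j x^(2j+1) / (2j+1) = arctan(x).
Only odd powers are nonzero. For x^65 write 65 = 2*32 + 1, giving
(-1)^32 / 65 = 1/65 = 1/65.

1/65


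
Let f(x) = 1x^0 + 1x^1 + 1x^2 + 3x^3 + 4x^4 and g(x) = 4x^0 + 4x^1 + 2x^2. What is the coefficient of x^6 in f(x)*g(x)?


Cauchy product at x^6:
4*2
= 8

8


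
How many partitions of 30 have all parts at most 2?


Using the generating function (1-x)^(-1)(1-x^2)^(-1),
the coefficient of x^30 counts these restricted partitions.
Result = 16

16


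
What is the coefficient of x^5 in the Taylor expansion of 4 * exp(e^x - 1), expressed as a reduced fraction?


exp(e^x - 1) = sum_{k>=0} Bell_k x^k / k!, where Bell_k is the k-th Bell number.
So the coefficient of x^5 is 4 * Bell_5 / 5!.
Computing: Bell_5 = 52 and 5! = 120, giving
4 * 52/120 = 26/15.

26/15


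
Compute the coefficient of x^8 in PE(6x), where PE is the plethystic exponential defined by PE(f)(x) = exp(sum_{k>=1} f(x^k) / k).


With f(x) = 6x, the exponent is sum_{k>=1} 6 x^k / k = 6 * (-ln(1 - x)). Exponentiating:
PE(6x) = exp(-6 ln(1 - x)) = 1/(1 - x)^6.
By the negative binomial expansion, [x^n] 1/(1 - x)^6 = C(n + 5, 5).
For n = 8: C(13, 5) = 1287.

1287


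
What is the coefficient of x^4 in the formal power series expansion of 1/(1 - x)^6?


The expansion 1/(1 - x)^r = sum_{k>=0} C(k + r - 1, r - 1) x^k follows from the multiset / negative-binomial theorem (or from repeated differentiation of the geometric series).
For r = 6 and k = 4:
C(9, 5) = 362880 / (120 * 24) = 126.

126


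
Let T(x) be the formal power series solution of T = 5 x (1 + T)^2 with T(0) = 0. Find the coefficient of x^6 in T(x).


Apply the Lagrange inversion formula: if T = 5 x * phi(T) with phi(t) = (1 + t)^2, then [x^n] T = 5^n * (1/n) [t^(n-1)] phi(t)^n = 5^n * (1/n) [t^(n-1)] (1 + t)^(2n) = 5^n * (1/n) C(2n, n-1).
Using the identity C(2n, n-1) = C(2n, n) * n / (n+1), the unscaled factor equals C(2n, n) / (n+1) = C_n, the n-th Catalan number.
For n = 6: C_6 = C(12, 6) / 7 = 924/7 = 132.
With the 5^6 = 15625 factor, the coefficient is 15625 * 132 = 2062500.

2062500


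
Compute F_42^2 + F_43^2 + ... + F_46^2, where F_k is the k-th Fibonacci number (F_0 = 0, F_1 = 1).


There is a standard identity sum_{k=0}^{N} F_k^2 = F_N * F_{N+1} (proved inductively from the telescoping relation F_k^2 = F_k F_{k+1} - F_{k-1} F_k). Then
sum_{k=42}^{46} F_k^2 = F_46 F_47 - F_41 F_42.
Computing: F_46 = 1836311903, F_47 = 2971215073, F_41 = 165580141, F_42 = 267914296.
Sum = 1836311903 * 2971215073 - 165580141 * 267914296 = 5411716318015318183.

5411716318015318183


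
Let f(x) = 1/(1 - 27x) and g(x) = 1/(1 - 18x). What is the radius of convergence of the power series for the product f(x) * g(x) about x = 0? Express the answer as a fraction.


The radius of 1/(1 - 27x) is 1/27 (nearest singularity at x = 1/27), and the radius of 1/(1 - 18x) is 1/18.
The product f(x)*g(x) = 1/((1 - 27x)(1 - 18x)) has singularities at both 1/27 and 1/18, so its radius of convergence is the distance to the nearest one:
min(1/27, 1/18) = 1/27.

1/27


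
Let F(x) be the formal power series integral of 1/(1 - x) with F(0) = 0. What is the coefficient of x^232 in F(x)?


1/(1 - x) = sum_{k>=0} x^k. Integrating termwise and using F(0) = 0 gives
F(x) = sum_{k>=0} x^(k+1) / (k+1) = sum_{m>=1} x^m / m = -ln(1 - x).
So the coefficient of x^232 is 1/232 = 1/232.

1/232


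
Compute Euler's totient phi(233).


phi(n) counts integers in [1, n] coprime to n. Using the multiplicative formula phi(n) = n * prod_{p | n} (1 - 1/p):
233 = 233, so
phi(233) = 233 * (1 - 1/233) = 232.

232


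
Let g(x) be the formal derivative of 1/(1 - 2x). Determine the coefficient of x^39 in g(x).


Differentiate termwise: d/dx sum_{k>=0} 2^k x^k = sum_{k>=1} k 2^k x^(k-1) = sum_{j>=0} (j+1) 2^(j+1) x^j.
Equivalently, d/dx [1/(1 - 2x)] = 2/(1 - 2x)^2.
For j = 39: 40 * 2^40 = 40 * 1099511627776 = 43980465111040.

43980465111040


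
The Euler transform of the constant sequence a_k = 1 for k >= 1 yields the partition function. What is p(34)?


The Euler transform converts the sequence a_k = 1 into the number of integer partitions.
Using the recurrence or dynamic programming:
p(34) = 12310

12310


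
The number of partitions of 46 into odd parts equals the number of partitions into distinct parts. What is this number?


Computing partitions of 46 into odd parts (1, 3, 5, ...):
Using the generating function prod_{k>=0} 1/(1-x^(2k+1)),
the count is 2304

2304


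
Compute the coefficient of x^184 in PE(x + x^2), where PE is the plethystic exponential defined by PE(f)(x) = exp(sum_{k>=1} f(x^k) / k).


With f(x) = x + x^2, the exponent is sum_{k>=1} (x^k + x^(2k)) / k = -ln(1 - x) - ln(1 - x^2). Exponentiating:
PE(x + x^2) = 1 / ((1 - x)(1 - x^2)).
This is the generating function for partitions of n into parts of size 1 or 2. The number of 2's can be any j in 0..92, and the rest are 1's, so
[x^184] = floor(184/2) + 1 = 93.

93


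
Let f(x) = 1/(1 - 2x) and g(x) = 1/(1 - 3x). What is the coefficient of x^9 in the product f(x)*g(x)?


The coefficient of x^n in f*g is the Cauchy product: sum_{k=0}^{n} a^k * b^(n-k).
With a=2, b=3, n=9:
sum_{k=0}^{9} 2^k * 3^(9-k)
= 58025

58025


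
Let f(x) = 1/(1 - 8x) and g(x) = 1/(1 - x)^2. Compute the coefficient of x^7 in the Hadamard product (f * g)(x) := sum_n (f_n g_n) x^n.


f has coefficients f_k = 8^k. For g = 1/(1 - x)^2 the coefficient is g_k = C(k + 1, 1) = k + 1. The Hadamard coefficient is (f * g)_k = 8^k * (k + 1).
For k = 7: 8^7 * 8 = 2097152 * 8 = 16777216.

16777216


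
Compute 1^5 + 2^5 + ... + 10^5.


This power sum has a closed form given by Faulhaber's formula
sum_{k=1}^{m} k^p = (1 / (p + 1)) * sum_{j=0}^{p} C(p + 1, j) B_j m^(p + 1 - j),
but for small m direct computation is fastest:
1 + 32 + 243 + 1024 + 3125 + 7776 + 16807 + 32768 + 59049 + 100000 = 220825.

220825


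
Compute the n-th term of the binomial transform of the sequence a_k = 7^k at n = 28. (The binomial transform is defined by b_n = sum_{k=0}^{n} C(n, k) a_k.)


With a_k = 7^k, b_n = sum_{k=0}^{n} C(n, k) 7^k = (1 + 7)^n by the binomial theorem.
For n = 28: (1 + 7)^28 = 8^28 = 19342813113834066795298816.

19342813113834066795298816


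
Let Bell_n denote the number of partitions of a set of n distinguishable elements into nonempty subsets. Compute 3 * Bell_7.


Bell_7 can be computed from the Bell triangle or from Dobinski's identity Bell_n = (1/e) * sum_{k>=0} k^n / k!.
Computing Bell_7 = 877.
Then 3 * 877 = 2631.

2631


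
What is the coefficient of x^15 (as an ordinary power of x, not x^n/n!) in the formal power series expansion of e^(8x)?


The exponential series is e^y = sum_{k>=0} y^k / k!. Substituting y = 8x gives
e^(8x) = sum_{k>=0} 8^k x^k / k!.
So the coefficient of x^n is a^n/n! with a = 8, n = 15:
8^15 / 15! = 35184372088832/1307674368000 = 17179869184/638512875

17179869184/638512875


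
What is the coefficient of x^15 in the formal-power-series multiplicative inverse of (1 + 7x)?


The inverse is 1/(1 + 7x). Apply the geometric identity 1/(1 - y) = sum_{k>=0} y^k with y = -7x:
1/(1 + 7x) = sum_{k>=0} (-7)^k x^k.
So the coefficient of x^15 is (-7)^15 = -4747561509943.

-4747561509943


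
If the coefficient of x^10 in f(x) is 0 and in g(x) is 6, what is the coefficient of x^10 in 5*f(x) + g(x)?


Scalar multiplication scales coefficients: 5 * 0 = 0.
Then add the g coefficient: 0 + 6
= 6

6


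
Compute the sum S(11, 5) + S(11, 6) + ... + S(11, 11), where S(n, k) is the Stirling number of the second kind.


By definition, S(n, k) counts partitions of an n-set into exactly k nonempty blocks.
Computing row n = 11 for k = 5..11:
S(11, k): 246730, 179487, 63987, 11880, 1155, 55, 1
Sum = 503295.

503295


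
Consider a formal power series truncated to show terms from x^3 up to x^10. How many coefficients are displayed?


From x^3 to x^10 inclusive, the count is 10 - 3 + 1 = 8.

8


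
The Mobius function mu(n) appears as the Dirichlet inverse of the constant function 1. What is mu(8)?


8 has a squared prime factor, so mu(8) = 0.
Factorization reveals a repeated prime.

0


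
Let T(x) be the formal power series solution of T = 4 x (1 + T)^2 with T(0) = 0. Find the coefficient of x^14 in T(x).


Apply the Lagrange inversion formula: if T = 4 x * phi(T) with phi(t) = (1 + t)^2, then [x^n] T = 4^n * (1/n) [t^(n-1)] phi(t)^n = 4^n * (1/n) [t^(n-1)] (1 + t)^(2n) = 4^n * (1/n) C(2n, n-1).
Using the identity C(2n, n-1) = C(2n, n) * n / (n+1), the unscaled factor equals C(2n, n) / (n+1) = C_n, the n-th Catalan number.
For n = 14: C_14 = C(28, 14) / 15 = 40116600/15 = 2674440.
With the 4^14 = 268435456 factor, the coefficient is 268435456 * 2674440 = 717914520944640.

717914520944640


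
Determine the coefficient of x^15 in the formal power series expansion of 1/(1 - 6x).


The geometric series identity gives 1/(1 - c x) = sum_{k>=0} c^k x^k, so the coefficient of x^k is c^k.
Here c = 6 and k = 15.
Computing: 6^15 = 470184984576

470184984576


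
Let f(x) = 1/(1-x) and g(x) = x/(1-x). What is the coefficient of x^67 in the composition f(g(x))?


First simplify the composition: f(g(x)) = 1/(1 - x/(1-x)) = (1-x)/((1-x) - x) = (1-x)/(1-2x).
Now extract the coefficient. Write (1-x)/(1-2x) = 1/(1-2x) - x/(1-2x).
The coefficient of x^n in 1/(1-2x) is 2^n, and in x/(1-2x) is 2^(n-1) (for n >= 1).
So the coefficient of x^67 is 2^67 - 2^66 = 147573952589676412928 - 73786976294838206464 = 73786976294838206464.

73786976294838206464


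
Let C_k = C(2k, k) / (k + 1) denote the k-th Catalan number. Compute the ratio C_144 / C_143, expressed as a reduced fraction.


Using C_k = (2k)! / (k! (k+1)!), the ratio C_{k+1}/C_k simplifies to
C_{k+1}/C_k = [(2k+2)! / ((k+1)! (k+2)!)] * [k! (k+1)! / (2k)!]
 = (2k+2)(2k+1) / ((k+1)(k+2)) = 2(2k+1) / (k+2).
For k = 143: 2(2*143 + 1) / (143 + 2) = 574/145 = 574/145.

574/145


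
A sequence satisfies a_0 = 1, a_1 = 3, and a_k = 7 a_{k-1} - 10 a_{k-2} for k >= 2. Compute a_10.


The characteristic equation is t^2 - 7 t + 10 = 0, with roots r_1 = 5 and r_2 = 2 (so c_1 = r_1 + r_2, c_2 = -r_1 r_2 as required).
One can use the closed form a_n = A r_1^n + B r_2^n, but direct iteration is more reliable:
a_0 = 1, a_1 = 3, a_2 = 11, a_3 = 47, a_4 = 219, a_5 = 1063, a_6 = 5251, a_7 = 26127, a_8 = 130379, a_9 = 651383, a_10 = 3255891.
So a_10 = 3255891.

3255891


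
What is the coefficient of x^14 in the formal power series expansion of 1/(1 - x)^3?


The expansion 1/(1 - x)^r = sum_{k>=0} C(k + r - 1, r - 1) x^k follows from the multiset / negative-binomial theorem (or from repeated differentiation of the geometric series).
For r = 3 and k = 14:
C(16, 2) = 20922789888000 / (2 * 87178291200) = 120.

120


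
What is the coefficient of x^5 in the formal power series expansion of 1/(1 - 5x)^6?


The general identity 1/(1 - c x)^r = sum_{k>=0} c^k C(k + r - 1, r - 1) x^k follows by substituting y = c x into 1/(1 - y)^r = sum_{k>=0} C(k + r - 1, r - 1) y^k.
For c = 5, r = 6, k = 5:
5^5 * C(10, 5) = 3125 * 252 = 787500.

787500


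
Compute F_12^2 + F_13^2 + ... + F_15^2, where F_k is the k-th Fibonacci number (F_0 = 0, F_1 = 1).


There is a standard identity sum_{k=0}^{N} F_k^2 = F_N * F_{N+1} (proved inductively from the telescoping relation F_k^2 = F_k F_{k+1} - F_{k-1} F_k). Then
sum_{k=12}^{15} F_k^2 = F_15 F_16 - F_11 F_12.
Computing: F_15 = 610, F_16 = 987, F_11 = 89, F_12 = 144.
Sum = 610 * 987 - 89 * 144 = 589254.

589254


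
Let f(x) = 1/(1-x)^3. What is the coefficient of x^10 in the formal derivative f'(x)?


Differentiate: d/dx [ 1/(1-x)^r ] = r / (1-x)^(r+1).
Here r = 3, so f'(x) = 3 / (1-x)^4.
The expansion of 1/(1-x)^(r+1) has coefficient of x^n equal to C(n+r, r).
So the coefficient of x^10 in f'(x) is
3 * C(13, 3) = 3 * 286 = 858

858


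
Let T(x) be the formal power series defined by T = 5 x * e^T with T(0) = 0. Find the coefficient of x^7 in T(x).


Apply the Lagrange inversion formula: if T = 5 x * phi(T) with phi(t) = e^t, then
[x^n] T = 5^n * (1/n) [t^(n-1)] phi(t)^n = 5^n * (1/n) [t^(n-1)] e^(n t) = 5^n * (1/n) * n^(n-1) / (n-1)! = 5^n * n^(n-1) / n!.
When c = 1 this is the Cayley count of rooted labeled trees on n vertices, divided by n!.
For n = 7: 5^7 * 7^6 / 7! = 78125 * 117649/5040 = 262609375/144.

262609375/144


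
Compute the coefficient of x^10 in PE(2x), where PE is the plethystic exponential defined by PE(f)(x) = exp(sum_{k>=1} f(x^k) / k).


With f(x) = 2x, the exponent is sum_{k>=1} 2 x^k / k = 2 * (-ln(1 - x)). Exponentiating:
PE(2x) = exp(-2 ln(1 - x)) = 1/(1 - x)^2.
By the negative binomial expansion, [x^n] 1/(1 - x)^2 = C(n + 1, 1).
For n = 10: C(11, 1) = 11.

11


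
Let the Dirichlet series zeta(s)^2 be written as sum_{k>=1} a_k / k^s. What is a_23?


The Dirichlet convolution of the constant function 1 with itself gives (1 * 1)(k) = sum_{d | k} 1 = d(k), the number of positive divisors of k.
Since zeta(s) = sum_{k>=1} 1/k^s, we have zeta(s)^2 = sum_{k>=1} d(k)/k^s, so a_k = d(k).
For k = 23: the divisors are 1, 23.
Count = 2.

2


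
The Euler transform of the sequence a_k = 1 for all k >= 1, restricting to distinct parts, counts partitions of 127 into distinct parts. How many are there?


Partitions of 127 into distinct parts can be computed via generating function.
Product (1+x)(1+x^2)(1+x^3)...
The coefficient of x^127 = 3725410

3725410


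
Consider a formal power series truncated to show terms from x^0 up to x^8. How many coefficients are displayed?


From x^0 to x^8 inclusive, the count is 8 - 0 + 1 = 9.

9


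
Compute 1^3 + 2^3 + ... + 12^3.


This power sum has a closed form given by Faulhaber's formula
sum_{k=1}^{m} k^p = (1 / (p + 1)) * sum_{j=0}^{p} C(p + 1, j) B_j m^(p + 1 - j),
but for small m direct computation is fastest:
1 + 8 + 27 + 64 + 125 + 216 + 343 + 512 + 729 + 1000 + 1331 + 1728 = 6084.

6084


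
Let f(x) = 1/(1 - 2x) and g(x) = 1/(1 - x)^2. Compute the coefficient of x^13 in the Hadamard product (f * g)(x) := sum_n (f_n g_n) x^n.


f has coefficients f_k = 2^k. For g = 1/(1 - x)^2 the coefficient is g_k = C(k + 1, 1) = k + 1. The Hadamard coefficient is (f * g)_k = 2^k * (k + 1).
For k = 13: 2^13 * 14 = 8192 * 14 = 114688.

114688


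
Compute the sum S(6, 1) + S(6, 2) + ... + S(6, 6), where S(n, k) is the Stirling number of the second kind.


By definition, S(n, k) counts partitions of an n-set into exactly k nonempty blocks.
Computing row n = 6 for k = 1..6:
S(6, k): 1, 31, 90, 65, 15, 1
Sum = 203. (This equals Bell_6 since the sum runs over all k.)

203


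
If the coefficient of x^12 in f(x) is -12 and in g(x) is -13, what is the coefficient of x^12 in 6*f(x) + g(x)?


Scalar multiplication scales coefficients: 6 * -12 = -72.
Then add the g coefficient: -72 + -13
= -85

-85


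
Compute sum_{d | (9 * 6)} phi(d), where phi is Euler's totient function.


First, 9 * 6 = 54. One classical identity is sum_{d | n} phi(d) = n (each k in [1, n] has a unique gcd with n, and among the k's with gcd(k, n) = n/d there are phi(d) of them). So the sum equals 54. We also verify directly:
Divisors of 54: 1, 2, 3, 6, 9, 18, 27, 54.
phi values: 1, 1, 2, 2, 6, 6, 18, 18.
Sum = 54.

54


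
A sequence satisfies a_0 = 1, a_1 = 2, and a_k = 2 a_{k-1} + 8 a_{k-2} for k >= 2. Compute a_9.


The characteristic equation is t^2 - 2 t - 8 = 0, with roots r_1 = 4 and r_2 = -2 (so c_1 = r_1 + r_2, c_2 = -r_1 r_2 as required).
One can use the closed form a_n = A r_1^n + B r_2^n, but direct iteration is more reliable:
a_0 = 1, a_1 = 2, a_2 = 12, a_3 = 40, a_4 = 176, a_5 = 672, a_6 = 2752, a_7 = 10880, a_8 = 43776, a_9 = 174592.
So a_9 = 174592.

174592


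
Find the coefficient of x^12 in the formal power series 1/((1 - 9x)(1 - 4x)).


By partial fractions or Cauchy convolution:
The coefficient equals sum_{k=0}^{12} 9^k * 4^(12-k).
= 508359743893

508359743893


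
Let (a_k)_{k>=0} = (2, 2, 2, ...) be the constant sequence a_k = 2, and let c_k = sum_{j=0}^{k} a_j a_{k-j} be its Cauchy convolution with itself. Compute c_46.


Since a_j = 2 for all j >= 0, the convolution sum becomes
c_k = sum_{j=0}^{k} 2 * 2 = 4 * (k + 1).
Equivalently, the generating function of (a_k) is 2/(1 - x) and its square is 4/(1 - x)^2 = sum_{k>=0} 4(k + 1) x^k.
For k = 46: 4 * 47 = 188.

188


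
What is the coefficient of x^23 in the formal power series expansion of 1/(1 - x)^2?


The negative binomial / multiset identity is
1/(1 - x)^r = sum_{k>=0} C(k + r - 1, r - 1) x^k.
Here r = 2 and k = 23, so the coefficient is
C(23 + 1, 1) = C(24, 1)
= 24

24


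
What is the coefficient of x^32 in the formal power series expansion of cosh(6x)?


The Maclaurin series is cosh(t) = sum_{m>=0} t^(2m) / (2m)!, so substituting t = 6x, only even powers of x are nonzero, with coefficient of x^(2m) equal to 6^(2m) / (2m)!.
For x^32 the coefficient is 6^32/32! = 7958661109946400884391936/263130836933693530167218012160000000 = 774840978/25617946563506171875.

774840978/25617946563506171875


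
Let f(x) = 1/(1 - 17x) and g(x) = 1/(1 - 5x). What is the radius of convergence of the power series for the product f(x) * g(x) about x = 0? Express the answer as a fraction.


The radius of 1/(1 - 17x) is 1/17 (nearest singularity at x = 1/17), and the radius of 1/(1 - 5x) is 1/5.
The product f(x)*g(x) = 1/((1 - 17x)(1 - 5x)) has singularities at both 1/17 and 1/5, so its radius of convergence is the distance to the nearest one:
min(1/17, 1/5) = 1/17.

1/17


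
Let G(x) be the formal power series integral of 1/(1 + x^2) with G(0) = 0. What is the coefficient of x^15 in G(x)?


1/(1 + x^2) = sum_{j>=0} (-1)^j x^(2j). Integrating termwise with G(0) = 0:
G(x) = sum_{j>=0} (-1)^j x^(2j+1) / (2j+1) = arctan(x).
Only odd powers are nonzero. For x^15 write 15 = 2*7 + 1, giving
(-1)^7 / 15 = -1/15 = -1/15.

-1/15


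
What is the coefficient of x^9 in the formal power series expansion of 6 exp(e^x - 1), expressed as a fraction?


exp(e^x - 1) is the exponential generating function for the Bell numbers Bell_k: exp(e^x - 1) = sum_{k>=0} Bell_k x^k / k!.
So the coefficient of x^9 in 6 exp(e^x - 1) is 6 Bell_9 / 9!.
Computing: Bell_9 = 21147 and 9! = 362880, giving
6 * 21147/362880 = 1007/2880.

1007/2880


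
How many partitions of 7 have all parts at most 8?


Using the generating function (1-x)^(-1)(1-x^2)^(-1)...(1-x^8)^(-1),
the coefficient of x^7 counts these restricted partitions.
Result = 15

15


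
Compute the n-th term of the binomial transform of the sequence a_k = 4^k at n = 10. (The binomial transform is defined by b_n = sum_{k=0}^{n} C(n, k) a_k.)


With a_k = 4^k, b_n = sum_{k=0}^{n} C(n, k) 4^k = (1 + 4)^n by the binomial theorem.
For n = 10: (1 + 4)^10 = 5^10 = 9765625.

9765625


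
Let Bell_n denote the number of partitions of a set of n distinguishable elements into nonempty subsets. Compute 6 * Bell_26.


Bell_26 can be computed from the Bell triangle or from Dobinski's identity Bell_n = (1/e) * sum_{k>=0} k^n / k!.
Computing Bell_26 = 49631246523618756274.
Then 6 * 49631246523618756274 = 297787479141712537644.

297787479141712537644


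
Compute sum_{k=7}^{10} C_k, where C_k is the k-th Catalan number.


C_7 through C_10: 429, 1430, 4862, 16796
Sum = 429 + 1430 + 4862 + 16796
= 23517

23517


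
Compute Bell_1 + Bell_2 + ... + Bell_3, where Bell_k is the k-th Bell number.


Recall Bell_k counts set partitions of a k-set (with Bell_0 = 1 by convention).
Bell_1 through Bell_3: 1, 2, 5
Sum = 1 + 2 + 5 = 8.

8


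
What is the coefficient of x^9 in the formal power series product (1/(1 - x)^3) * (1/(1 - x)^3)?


Combine the factors: (1/(1 - x)^3) * (1/(1 - x)^3) = 1/(1 - x)^6.
Then use 1/(1 - x)^r = sum_{k>=0} C(k + r - 1, r - 1) x^k with r = 6 and k = 9:
C(14, 5) = 2002.

2002


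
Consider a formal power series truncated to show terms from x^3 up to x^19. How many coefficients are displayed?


From x^3 to x^19 inclusive, the count is 19 - 3 + 1 = 17.

17


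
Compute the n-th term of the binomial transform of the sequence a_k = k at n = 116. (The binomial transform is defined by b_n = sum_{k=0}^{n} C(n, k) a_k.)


With a_k = k, b_n = sum_{k=0}^{n} C(n, k) k. Using k * C(n, k) = n * C(n-1, k-1) gives b_n = n * sum_{k>=1} C(n-1, k-1) = n * 2^(n-1).
For n = 116: 116 * 2^115 = 116 * 41538374868278621028243970633760768 = 4818451484720320039276300593516249088.

4818451484720320039276300593516249088


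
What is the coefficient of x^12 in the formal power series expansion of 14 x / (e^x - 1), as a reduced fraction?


The exponential generating function for Bernoulli numbers is
x / (e^x - 1) = sum_{k>=0} B_k x^k / k!.
So the coefficient of x^12 in 14 x / (e^x - 1) is 14 B_12 / 12!.
Computing: B_12 = -691/2730, 12! = 479001600, giving
14 * -691/2730 / 479001600 = -691/93405312000.

-691/93405312000


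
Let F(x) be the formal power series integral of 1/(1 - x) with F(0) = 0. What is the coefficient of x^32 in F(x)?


1/(1 - x) = sum_{k>=0} x^k. Integrating termwise and using F(0) = 0 gives
F(x) = sum_{k>=0} x^(k+1) / (k+1) = sum_{m>=1} x^m / m = -ln(1 - x).
So the coefficient of x^32 is 1/32 = 1/32.

1/32


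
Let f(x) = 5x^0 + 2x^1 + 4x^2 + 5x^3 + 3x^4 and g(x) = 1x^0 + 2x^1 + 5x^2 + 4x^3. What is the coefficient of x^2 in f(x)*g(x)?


Cauchy product at x^2:
5*5 + 2*2 + 4*1
= 33

33


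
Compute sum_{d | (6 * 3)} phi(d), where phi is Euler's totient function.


First, 6 * 3 = 18. One classical identity is sum_{d | n} phi(d) = n (each k in [1, n] has a unique gcd with n, and among the k's with gcd(k, n) = n/d there are phi(d) of them). So the sum equals 18. We also verify directly:
Divisors of 18: 1, 2, 3, 6, 9, 18.
phi values: 1, 1, 2, 2, 6, 6.
Sum = 18.

18


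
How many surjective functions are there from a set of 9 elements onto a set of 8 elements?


By inclusion-exclusion on which target elements are missed, the number of surjections from an n-set onto a k-set is
surj(n, k) = sum_{j=0}^{k} (-1)^j C(k, j) (k - j)^n.
Equivalently surj(n, k) = k! * S(n, k), where S(n, k) is the Stirling number of the second kind.
For n = 9, k = 8:
S(9, 8) = 36, so
surj = 8! * 36 = 40320 * 36 = 1451520.

1451520


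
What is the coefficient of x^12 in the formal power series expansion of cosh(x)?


The Maclaurin series is cosh(t) = sum_{m>=0} t^(2m) / (2m)!, so substituting t = x, only even powers of x are nonzero, with coefficient of x^(2m) equal to 1 / (2m)!.
For x^12 the coefficient is 1/12! = 1/479001600 = 1/479001600.

1/479001600


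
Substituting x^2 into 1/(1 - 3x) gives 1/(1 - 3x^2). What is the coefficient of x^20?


The coefficient of x^(2m) in 1/(1 - 3x^2) is 3^m.
With n = 20 = 2*10, the coefficient is 3^10 = 59049.

59049


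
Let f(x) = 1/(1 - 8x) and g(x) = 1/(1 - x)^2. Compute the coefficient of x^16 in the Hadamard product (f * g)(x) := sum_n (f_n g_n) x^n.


f has coefficients f_k = 8^k. For g = 1/(1 - x)^2 the coefficient is g_k = C(k + 1, 1) = k + 1. The Hadamard coefficient is (f * g)_k = 8^k * (k + 1).
For k = 16: 8^16 * 17 = 281474976710656 * 17 = 4785074604081152.

4785074604081152


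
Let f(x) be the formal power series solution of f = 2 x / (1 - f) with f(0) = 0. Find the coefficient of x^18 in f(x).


Apply Lagrange inversion: f = 2 x * phi(f) with phi(t) = 1/(1 - t), so
[x^n] f = 2^n * (1/n) [t^(n-1)] phi(t)^n = 2^n * (1/n) [t^(n-1)] (1 - t)^(-n) = 2^n * (1/n) C(2n - 2, n - 1) = 2^n * C_{n-1}.
For n = 18: C_17 = C(34, 17) / 18 = 2333606220/18 = 129644790.
With the 2^18 = 262144 factor, the coefficient is 262144 * 129644790 = 33985603829760.

33985603829760


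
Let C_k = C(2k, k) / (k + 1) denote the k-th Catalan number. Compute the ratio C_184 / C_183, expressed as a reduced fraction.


Using C_k = (2k)! / (k! (k+1)!), the ratio C_{k+1}/C_k simplifies to
C_{k+1}/C_k = [(2k+2)! / ((k+1)! (k+2)!)] * [k! (k+1)! / (2k)!]
 = (2k+2)(2k+1) / ((k+1)(k+2)) = 2(2k+1) / (k+2).
For k = 183: 2(2*183 + 1) / (183 + 2) = 734/185 = 734/185.

734/185


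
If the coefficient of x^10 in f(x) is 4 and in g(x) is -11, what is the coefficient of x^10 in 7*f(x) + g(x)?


Scalar multiplication scales coefficients: 7 * 4 = 28.
Then add the g coefficient: 28 + -11
= 17

17


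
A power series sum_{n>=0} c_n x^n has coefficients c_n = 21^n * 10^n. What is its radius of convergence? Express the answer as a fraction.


By the root test (Cauchy-Hadamard), the radius is R = 1 / limsup_n |c_n|^(1/n).
Here |c_n|^(1/n) = (21^n * 10^n)^(1/n) = 21 * 10 = 210 for all n.
So R = 1/210 = 1/210.

1/210


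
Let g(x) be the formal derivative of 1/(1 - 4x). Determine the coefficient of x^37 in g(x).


Differentiate termwise: d/dx sum_{k>=0} 4^k x^k = sum_{k>=1} k 4^k x^(k-1) = sum_{j>=0} (j+1) 4^(j+1) x^j.
Equivalently, d/dx [1/(1 - 4x)] = 4/(1 - 4x)^2.
For j = 37: 38 * 4^38 = 38 * 75557863725914323419136 = 2871198821584744289927168.

2871198821584744289927168


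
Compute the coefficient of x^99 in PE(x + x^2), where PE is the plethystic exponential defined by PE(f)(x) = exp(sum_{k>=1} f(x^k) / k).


With f(x) = x + x^2, the exponent is sum_{k>=1} (x^k + x^(2k)) / k = -ln(1 - x) - ln(1 - x^2). Exponentiating:
PE(x + x^2) = 1 / ((1 - x)(1 - x^2)).
This is the generating function for partitions of n into parts of size 1 or 2. The number of 2's can be any j in 0..49, and the rest are 1's, so
[x^99] = floor(99/2) + 1 = 50.

50


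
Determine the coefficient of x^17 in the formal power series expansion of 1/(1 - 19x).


The geometric series identity gives 1/(1 - c x) = sum_{k>=0} c^k x^k, so the coefficient of x^k is c^k.
Here c = 19 and k = 17.
Computing: 19^17 = 5480386857784802185939

5480386857784802185939


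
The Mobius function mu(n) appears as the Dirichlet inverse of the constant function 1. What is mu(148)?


148 has a squared prime factor, so mu(148) = 0.
Factorization reveals a repeated prime.

0
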